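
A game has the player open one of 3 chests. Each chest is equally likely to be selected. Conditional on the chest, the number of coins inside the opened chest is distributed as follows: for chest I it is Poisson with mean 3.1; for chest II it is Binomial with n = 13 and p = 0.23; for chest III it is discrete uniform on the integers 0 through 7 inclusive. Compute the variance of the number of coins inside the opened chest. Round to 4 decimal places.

3.5988

Per component, I: μ=3.1, E[X²]=12.71; II: μ=2.99, E[X²]=11.2424; III: μ=3.5, E[X²]=17.5.
E[X] = 0.333333·3.1 + 0.333333·2.99 + 0.333333·3.5 = 3.19667.
E[X²] = 0.333333·12.71 + 0.333333·11.2424 + 0.333333·17.5 = 13.8175.
Var(X) = E[X²] − (E[X])² = 13.8175 − 10.2187 = 3.59879.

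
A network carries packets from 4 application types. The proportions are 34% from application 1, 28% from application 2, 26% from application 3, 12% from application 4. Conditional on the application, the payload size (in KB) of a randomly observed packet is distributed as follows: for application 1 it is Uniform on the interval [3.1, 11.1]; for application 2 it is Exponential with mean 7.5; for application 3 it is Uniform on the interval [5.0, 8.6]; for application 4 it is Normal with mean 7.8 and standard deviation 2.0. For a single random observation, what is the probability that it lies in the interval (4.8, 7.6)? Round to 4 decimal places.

0.4000

Conditional on each application, P(4.8 < X < 7.6): 1: 0.35; 2: 0.164285; 3: 0.722222; 4: 0.393365.
By total probability, P(4.8 < X < 7.6) = 0.34·0.35 + 0.28·0.164285 + 0.26·0.722222 + 0.12·0.393365 = 0.399982.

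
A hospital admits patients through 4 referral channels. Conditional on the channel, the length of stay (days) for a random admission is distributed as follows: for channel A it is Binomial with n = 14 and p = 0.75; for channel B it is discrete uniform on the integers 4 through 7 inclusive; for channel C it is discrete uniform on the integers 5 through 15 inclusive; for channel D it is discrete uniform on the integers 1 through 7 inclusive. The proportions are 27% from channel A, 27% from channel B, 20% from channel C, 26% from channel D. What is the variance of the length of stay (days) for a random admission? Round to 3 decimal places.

Per component, A: μ=10.5, E[X²]=112.875; B: μ=5.5, E[X²]=31.5; C: μ=10, E[X²]=110; D: μ=4, E[X²]=20.
E[X] = 0.27·10.5 + 0.27·5.5 + 0.2·10 + 0.26·4 = 7.36.
E[X²] = 0.27·112.875 + 0.27·31.5 + 0.2·110 + 0.26·20 = 66.1813.
Var(X) = E[X²] − (E[X])² = 66.1813 − 54.1696 = 12.0117.

12.012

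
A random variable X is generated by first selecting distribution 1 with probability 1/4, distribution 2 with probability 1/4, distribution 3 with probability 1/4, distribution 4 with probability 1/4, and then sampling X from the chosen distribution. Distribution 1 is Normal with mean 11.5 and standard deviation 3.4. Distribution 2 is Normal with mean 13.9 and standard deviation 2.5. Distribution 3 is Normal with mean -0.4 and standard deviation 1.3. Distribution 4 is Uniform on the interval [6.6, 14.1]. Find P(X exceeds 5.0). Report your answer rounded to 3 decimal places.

Conditional on each component, P(X > 5.0): 1: 0.972047; 2: 0.999815; 3: 1.63467e-05; 4: 1.
By total probability, P(X > 5.0) = 0.25·0.972047 + 0.25·0.999815 + 0.25·1.63467e-05 + 0.25·1 = 0.742969.

0.743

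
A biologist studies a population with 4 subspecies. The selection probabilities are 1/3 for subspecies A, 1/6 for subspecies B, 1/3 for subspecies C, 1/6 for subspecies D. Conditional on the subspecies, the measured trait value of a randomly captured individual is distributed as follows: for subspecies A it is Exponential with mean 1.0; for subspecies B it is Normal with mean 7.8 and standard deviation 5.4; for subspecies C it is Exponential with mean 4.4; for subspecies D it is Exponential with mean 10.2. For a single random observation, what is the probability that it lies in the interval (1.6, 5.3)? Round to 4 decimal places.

0.2735

Conditional on each subspecies, P(1.6 < X < 5.3): A: 0.196905; B: 0.196242; C: 0.395316; D: 0.260068.
By total probability, P(1.6 < X < 5.3) = 0.333333·0.196905 + 0.166667·0.196242 + 0.333333·0.395316 + 0.166667·0.260068 = 0.273458.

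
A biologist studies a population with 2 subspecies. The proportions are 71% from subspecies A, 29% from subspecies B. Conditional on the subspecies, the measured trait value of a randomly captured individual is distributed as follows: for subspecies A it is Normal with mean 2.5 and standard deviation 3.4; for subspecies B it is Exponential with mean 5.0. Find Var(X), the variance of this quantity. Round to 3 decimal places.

Per component, A: μ=2.5, E[X²]=17.81; B: μ=5, E[X²]=50.
E[X] = 0.71·2.5 + 0.29·5 = 3.225.
E[X²] = 0.71·17.81 + 0.29·50 = 27.1451.
Var(X) = E[X²] − (E[X])² = 27.1451 − 10.4006 = 16.7445.

16.744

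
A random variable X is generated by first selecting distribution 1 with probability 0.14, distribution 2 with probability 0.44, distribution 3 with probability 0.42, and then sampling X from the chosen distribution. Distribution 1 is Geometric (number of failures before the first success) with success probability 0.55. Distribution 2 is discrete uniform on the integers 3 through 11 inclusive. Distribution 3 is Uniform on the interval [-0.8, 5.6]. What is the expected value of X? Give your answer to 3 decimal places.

4.203

Component means — 1: 0.818182; 2: 7; 3: 2.4.
E[X] = 0.14·0.818182 + 0.44·7 + 0.42·2.4 = 4.20255.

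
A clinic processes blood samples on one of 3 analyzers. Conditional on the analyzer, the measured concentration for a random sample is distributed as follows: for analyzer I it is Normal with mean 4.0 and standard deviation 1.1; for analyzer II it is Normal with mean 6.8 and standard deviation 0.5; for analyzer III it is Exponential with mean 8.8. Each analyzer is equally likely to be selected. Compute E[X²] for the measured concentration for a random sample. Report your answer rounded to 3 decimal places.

For each component E[X²] = Var + (mean)², giving I: 17.21; II: 46.49; III: 154.88.
Overall E[X²] = 0.333333·17.21 + 0.333333·46.49 + 0.333333·154.88 = 72.86.

72.860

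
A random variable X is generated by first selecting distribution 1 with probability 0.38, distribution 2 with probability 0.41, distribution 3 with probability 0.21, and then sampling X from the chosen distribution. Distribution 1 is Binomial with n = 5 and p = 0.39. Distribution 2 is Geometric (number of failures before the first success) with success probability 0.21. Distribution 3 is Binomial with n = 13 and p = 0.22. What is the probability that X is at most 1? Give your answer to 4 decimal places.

Conditional on each component, P(X ≤ 1): 1: 0.354454; 2: 0.3759; 3: 0.184602.
By total probability, P(X ≤ 1) = 0.38·0.354454 + 0.41·0.3759 + 0.21·0.184602 = 0.327578.

0.3276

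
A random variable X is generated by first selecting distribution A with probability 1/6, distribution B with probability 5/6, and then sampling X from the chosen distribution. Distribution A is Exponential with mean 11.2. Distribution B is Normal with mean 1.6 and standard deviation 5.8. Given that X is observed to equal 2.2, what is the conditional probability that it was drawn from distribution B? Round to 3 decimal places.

Likelihoods f(2.2 | ·): A: 0.0733625; B: 0.0684161.
Posterior ∝ prior × likelihood. Numerator for B: 0.833333·0.0684161 = 0.0570134.
Normalizing constant: 0.166667·0.0733625 + 0.833333·0.0684161 = 0.0692405.
P(B | observation) = 0.0570134 / 0.0692405 = 0.823411.

0.823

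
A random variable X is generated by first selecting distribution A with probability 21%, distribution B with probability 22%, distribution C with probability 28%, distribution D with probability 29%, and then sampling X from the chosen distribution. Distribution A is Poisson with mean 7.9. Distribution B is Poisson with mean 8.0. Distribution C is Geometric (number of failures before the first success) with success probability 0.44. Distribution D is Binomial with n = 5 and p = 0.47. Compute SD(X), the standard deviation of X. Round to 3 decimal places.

Per component, A: μ=7.9, E[X²]=70.31; B: μ=8, E[X²]=72; C: μ=1.27273, E[X²]=4.5124; D: μ=2.35, E[X²]=6.768.
E[X] = 0.21·7.9 + 0.22·8 + 0.28·1.27273 + 0.29·2.35 = 4.45686.
E[X²] = 0.21·70.31 + 0.22·72 + 0.28·4.5124 + 0.29·6.768 = 33.8313.
Var(X) = E[X²] − (E[X])² = 33.8313 − 19.8636 = 13.9677.
SD(X) = √13.9677 = 3.73733.

3.737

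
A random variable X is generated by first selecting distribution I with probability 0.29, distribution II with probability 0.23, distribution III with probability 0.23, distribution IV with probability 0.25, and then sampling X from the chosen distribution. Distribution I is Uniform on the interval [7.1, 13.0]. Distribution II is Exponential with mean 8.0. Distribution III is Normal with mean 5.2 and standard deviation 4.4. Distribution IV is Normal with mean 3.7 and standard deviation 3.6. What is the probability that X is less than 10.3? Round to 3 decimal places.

Conditional on each component, P(X < 10.3): I: 0.542373; II: 0.72404; III: 0.87679; IV: 0.966623.
By total probability, P(X < 10.3) = 0.29·0.542373 + 0.23·0.72404 + 0.23·0.87679 + 0.25·0.966623 = 0.767135.

0.767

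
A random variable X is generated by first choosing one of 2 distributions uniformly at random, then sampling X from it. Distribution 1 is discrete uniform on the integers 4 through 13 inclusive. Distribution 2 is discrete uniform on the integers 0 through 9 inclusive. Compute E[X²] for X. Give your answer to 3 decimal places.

For each component E[X²] = Var + (mean)², giving 1: 80.5; 2: 28.5.
Overall E[X²] = 0.5·80.5 + 0.5·28.5 = 54.5.

54.500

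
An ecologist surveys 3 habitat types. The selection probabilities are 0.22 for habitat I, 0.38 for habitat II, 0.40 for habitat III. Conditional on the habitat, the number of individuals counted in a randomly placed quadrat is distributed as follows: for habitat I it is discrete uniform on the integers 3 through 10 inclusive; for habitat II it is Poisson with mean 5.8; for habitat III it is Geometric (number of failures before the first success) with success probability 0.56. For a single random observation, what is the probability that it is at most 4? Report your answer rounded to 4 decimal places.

Conditional on each habitat, P(X ≤ 4): I: 0.25; II: 0.312718; III: 0.983508.
By total probability, P(X ≤ 4) = 0.22·0.25 + 0.38·0.312718 + 0.4·0.983508 = 0.567236.

0.5672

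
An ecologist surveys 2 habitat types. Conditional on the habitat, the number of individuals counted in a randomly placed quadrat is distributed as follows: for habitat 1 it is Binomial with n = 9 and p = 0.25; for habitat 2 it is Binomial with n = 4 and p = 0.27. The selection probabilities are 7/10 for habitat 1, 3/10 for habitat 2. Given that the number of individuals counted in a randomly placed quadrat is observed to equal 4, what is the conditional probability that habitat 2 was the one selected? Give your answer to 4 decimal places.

0.0191

Likelihoods P(X=4 | ·): 1: 0.116798; 2: 0.00531441.
Posterior ∝ prior × likelihood. Numerator for 2: 0.3·0.00531441 = 0.00159432.
Normalizing constant: 0.7·0.116798 + 0.3·0.00531441 = 0.0833532.
P(2 | observation) = 0.00159432 / 0.0833532 = 0.0191273.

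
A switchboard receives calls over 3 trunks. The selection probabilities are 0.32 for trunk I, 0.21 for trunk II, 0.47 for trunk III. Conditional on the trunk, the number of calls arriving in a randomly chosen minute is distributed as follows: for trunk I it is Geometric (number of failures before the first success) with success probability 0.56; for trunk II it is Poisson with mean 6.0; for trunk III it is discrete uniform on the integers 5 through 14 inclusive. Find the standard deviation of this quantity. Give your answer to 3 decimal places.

Per component, I: μ=0.785714, E[X²]=2.02041; II: μ=6, E[X²]=42; III: μ=9.5, E[X²]=98.5.
E[X] = 0.32·0.785714 + 0.21·6 + 0.47·9.5 = 5.97643.
E[X²] = 0.32·2.02041 + 0.21·42 + 0.47·98.5 = 55.7615.
Var(X) = E[X²] − (E[X])² = 55.7615 − 35.7177 = 20.0438.
SD(X) = √20.0438 = 4.47703.

4.477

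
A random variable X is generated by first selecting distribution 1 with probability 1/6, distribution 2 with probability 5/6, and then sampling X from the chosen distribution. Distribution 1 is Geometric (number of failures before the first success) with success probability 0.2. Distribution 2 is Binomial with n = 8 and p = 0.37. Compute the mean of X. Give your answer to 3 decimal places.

3.133

Component means — 1: 4; 2: 2.96.
E[X] = 0.166667·4 + 0.833333·2.96 = 3.13333.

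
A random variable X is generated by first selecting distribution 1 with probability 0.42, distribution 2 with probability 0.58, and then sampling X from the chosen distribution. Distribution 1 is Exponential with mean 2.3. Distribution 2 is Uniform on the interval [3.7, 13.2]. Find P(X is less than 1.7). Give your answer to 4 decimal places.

Conditional on each component, P(X < 1.7): 1: 0.522471; 2: 0.
By total probability, P(X < 1.7) = 0.42·0.522471 + 0.58·0 = 0.219438.

0.2194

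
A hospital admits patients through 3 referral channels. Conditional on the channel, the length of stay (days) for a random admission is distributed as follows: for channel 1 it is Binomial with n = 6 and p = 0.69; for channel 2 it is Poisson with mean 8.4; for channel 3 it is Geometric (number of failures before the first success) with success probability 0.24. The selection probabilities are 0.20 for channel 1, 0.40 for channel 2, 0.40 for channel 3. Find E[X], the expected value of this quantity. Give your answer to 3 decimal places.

Component means — 1: 4.14; 2: 8.4; 3: 3.16667.
E[X] = 0.2·4.14 + 0.4·8.4 + 0.4·3.16667 = 5.45467.

5.455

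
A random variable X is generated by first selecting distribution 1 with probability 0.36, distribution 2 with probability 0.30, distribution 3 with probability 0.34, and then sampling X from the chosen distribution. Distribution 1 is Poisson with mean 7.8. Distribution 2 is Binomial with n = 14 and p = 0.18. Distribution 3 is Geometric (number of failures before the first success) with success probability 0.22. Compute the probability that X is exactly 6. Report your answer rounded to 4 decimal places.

0.0692

Conditional on each component, P(X = 6): 1: 0.128156; 2: 0.0208786; 3: 0.0495439.
By total probability, P(X = 6) = 0.36·0.128156 + 0.3·0.0208786 + 0.34·0.0495439 = 0.0692446.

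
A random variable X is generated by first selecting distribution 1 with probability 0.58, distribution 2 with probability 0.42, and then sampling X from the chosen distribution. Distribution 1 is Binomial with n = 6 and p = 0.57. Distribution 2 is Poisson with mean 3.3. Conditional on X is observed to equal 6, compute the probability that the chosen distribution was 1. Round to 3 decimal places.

Likelihoods P(X=6 | ·): 1: 0.0342964; 2: 0.0661575.
Posterior ∝ prior × likelihood. Numerator for 1: 0.58·0.0342964 = 0.0198919.
Normalizing constant: 0.58·0.0342964 + 0.42·0.0661575 = 0.0476781.
P(1 | observation) = 0.0198919 / 0.0476781 = 0.417213.

0.417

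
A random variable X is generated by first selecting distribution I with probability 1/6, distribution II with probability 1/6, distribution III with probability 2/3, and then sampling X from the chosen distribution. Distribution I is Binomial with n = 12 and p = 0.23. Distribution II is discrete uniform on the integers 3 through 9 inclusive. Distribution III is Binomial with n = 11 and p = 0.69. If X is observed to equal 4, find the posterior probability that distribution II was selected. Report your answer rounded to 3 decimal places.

0.360

Likelihoods P(X=4 | ·): I: 0.171176; II: 0.142857; III: 0.0205798.
Posterior ∝ prior × likelihood. Numerator for II: 0.166667·0.142857 = 0.0238095.
Normalizing constant: 0.166667·0.171176 + 0.166667·0.142857 + 0.666667·0.0205798 = 0.0660587.
P(II | observation) = 0.0238095 / 0.0660587 = 0.36043.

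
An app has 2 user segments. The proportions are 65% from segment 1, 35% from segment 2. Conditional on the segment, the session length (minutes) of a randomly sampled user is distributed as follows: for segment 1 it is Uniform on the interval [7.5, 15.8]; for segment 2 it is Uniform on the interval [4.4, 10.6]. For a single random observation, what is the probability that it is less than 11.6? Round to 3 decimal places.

Conditional on each segment, P(X < 11.6): 1: 0.493976; 2: 1.
By total probability, P(X < 11.6) = 0.65·0.493976 + 0.35·1 = 0.671084.

0.671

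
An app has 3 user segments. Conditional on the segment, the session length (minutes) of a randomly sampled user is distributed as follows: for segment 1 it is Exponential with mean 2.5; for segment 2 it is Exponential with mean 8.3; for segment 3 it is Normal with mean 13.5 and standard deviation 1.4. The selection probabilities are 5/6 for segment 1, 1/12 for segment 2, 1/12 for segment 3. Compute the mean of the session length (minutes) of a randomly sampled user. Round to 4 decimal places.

3.9000

Component means — 1: 2.5; 2: 8.3; 3: 13.5.
E[X] = 0.833333·2.5 + 0.0833333·8.3 + 0.0833333·13.5 = 3.9.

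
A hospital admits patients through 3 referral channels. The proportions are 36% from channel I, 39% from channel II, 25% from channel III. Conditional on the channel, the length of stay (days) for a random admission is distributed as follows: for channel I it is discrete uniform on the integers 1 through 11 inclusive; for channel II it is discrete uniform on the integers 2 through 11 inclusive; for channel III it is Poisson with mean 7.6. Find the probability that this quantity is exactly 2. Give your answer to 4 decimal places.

0.0753

Conditional on each channel, P(X = 2): I: 0.0909091; II: 0.1; III: 0.014453.
By total probability, P(X = 2) = 0.36·0.0909091 + 0.39·0.1 + 0.25·0.014453 = 0.0753405.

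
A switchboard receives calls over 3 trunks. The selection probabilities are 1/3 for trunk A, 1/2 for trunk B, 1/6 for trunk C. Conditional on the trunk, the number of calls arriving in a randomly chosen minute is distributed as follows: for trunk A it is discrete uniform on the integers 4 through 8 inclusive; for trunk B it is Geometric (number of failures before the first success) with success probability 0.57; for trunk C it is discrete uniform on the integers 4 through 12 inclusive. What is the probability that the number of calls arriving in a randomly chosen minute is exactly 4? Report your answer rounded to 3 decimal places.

Conditional on each trunk, P(X = 4): A: 0.2; B: 0.0194872; C: 0.111111.
By total probability, P(X = 4) = 0.333333·0.2 + 0.5·0.0194872 + 0.166667·0.111111 = 0.0949288.

0.095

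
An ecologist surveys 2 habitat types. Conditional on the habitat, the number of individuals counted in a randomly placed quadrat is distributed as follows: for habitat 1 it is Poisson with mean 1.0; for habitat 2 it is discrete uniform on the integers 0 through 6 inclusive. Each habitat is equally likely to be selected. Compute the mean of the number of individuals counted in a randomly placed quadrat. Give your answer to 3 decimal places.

Component means — 1: 1; 2: 3.
E[X] = 0.5·1 + 0.5·3 = 2.

2.000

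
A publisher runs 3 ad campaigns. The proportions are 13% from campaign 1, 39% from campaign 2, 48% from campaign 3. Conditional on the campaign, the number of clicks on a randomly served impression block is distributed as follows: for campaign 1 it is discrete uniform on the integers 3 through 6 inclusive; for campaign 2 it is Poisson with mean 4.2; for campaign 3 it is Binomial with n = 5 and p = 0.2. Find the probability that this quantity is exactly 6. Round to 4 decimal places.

0.0771

Conditional on each campaign, P(X = 6): 1: 0.25; 2: 0.114321; 3: 0.
By total probability, P(X = 6) = 0.13·0.25 + 0.39·0.114321 + 0.48·0 = 0.0770852.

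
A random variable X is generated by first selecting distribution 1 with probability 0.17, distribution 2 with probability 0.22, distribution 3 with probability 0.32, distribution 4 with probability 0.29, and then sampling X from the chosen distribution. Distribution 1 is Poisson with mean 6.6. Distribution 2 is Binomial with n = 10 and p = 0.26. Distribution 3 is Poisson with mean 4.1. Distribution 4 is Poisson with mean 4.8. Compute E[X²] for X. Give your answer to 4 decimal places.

For each component E[X²] = Var + (mean)², giving 1: 50.16; 2: 8.684; 3: 20.91; 4: 27.84.
Overall E[X²] = 0.17·50.16 + 0.22·8.684 + 0.32·20.91 + 0.29·27.84 = 25.2025.

25.2025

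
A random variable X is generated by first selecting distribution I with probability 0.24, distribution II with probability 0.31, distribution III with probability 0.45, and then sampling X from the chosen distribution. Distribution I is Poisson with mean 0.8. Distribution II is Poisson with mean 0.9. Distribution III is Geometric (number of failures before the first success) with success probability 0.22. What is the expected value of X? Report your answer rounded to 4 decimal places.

2.0665

Component means — I: 0.8; II: 0.9; III: 3.54545.
E[X] = 0.24·0.8 + 0.31·0.9 + 0.45·3.54545 = 2.06645.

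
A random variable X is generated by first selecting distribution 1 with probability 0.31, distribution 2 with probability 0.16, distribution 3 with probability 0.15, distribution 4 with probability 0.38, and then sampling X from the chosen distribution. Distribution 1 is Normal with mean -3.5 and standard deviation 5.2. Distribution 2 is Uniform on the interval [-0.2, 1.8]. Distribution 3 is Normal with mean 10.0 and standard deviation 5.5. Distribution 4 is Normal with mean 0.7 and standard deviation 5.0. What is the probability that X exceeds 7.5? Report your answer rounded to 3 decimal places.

Conditional on each component, P(X > 7.5): 1: 0.0171986; 2: 0; 3: 0.675282; 4: 0.086915.
By total probability, P(X > 7.5) = 0.31·0.0171986 + 0.16·0 + 0.15·0.675282 + 0.38·0.086915 = 0.139652.

0.140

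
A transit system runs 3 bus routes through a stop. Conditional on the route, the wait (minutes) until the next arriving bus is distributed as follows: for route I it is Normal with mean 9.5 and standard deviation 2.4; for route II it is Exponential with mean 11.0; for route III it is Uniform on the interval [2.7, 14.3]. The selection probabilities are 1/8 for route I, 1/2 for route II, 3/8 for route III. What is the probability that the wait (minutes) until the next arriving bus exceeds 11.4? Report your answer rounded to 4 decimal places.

Conditional on each route, P(X > 11.4): I: 0.214278; II: 0.354742; III: 0.25.
By total probability, P(X > 11.4) = 0.125·0.214278 + 0.5·0.354742 + 0.375·0.25 = 0.297906.

0.2979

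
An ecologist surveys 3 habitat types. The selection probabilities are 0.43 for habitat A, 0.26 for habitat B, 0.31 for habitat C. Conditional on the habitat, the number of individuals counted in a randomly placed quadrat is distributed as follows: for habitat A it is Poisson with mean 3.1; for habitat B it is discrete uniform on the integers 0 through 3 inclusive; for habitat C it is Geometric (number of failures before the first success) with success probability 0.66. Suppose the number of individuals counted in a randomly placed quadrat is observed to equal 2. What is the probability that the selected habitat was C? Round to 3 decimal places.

Likelihoods P(X=2 | ·): A: 0.216461; B: 0.25; C: 0.076296.
Posterior ∝ prior × likelihood. Numerator for C: 0.31·0.076296 = 0.0236518.
Normalizing constant: 0.43·0.216461 + 0.26·0.25 + 0.31·0.076296 = 0.18173.
P(C | observation) = 0.0236518 / 0.18173 = 0.130148.

0.130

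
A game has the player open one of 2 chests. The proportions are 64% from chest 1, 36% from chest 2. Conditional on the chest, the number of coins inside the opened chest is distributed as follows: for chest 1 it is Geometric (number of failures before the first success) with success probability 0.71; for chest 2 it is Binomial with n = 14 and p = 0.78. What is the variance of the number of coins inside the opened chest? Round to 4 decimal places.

26.6906

Per component, 1: μ=0.408451, E[X²]=0.742115; 2: μ=10.92, E[X²]=121.649.
E[X] = 0.64·0.408451 + 0.36·10.92 = 4.19261.
E[X²] = 0.64·0.742115 + 0.36·121.649 = 44.2685.
Var(X) = E[X²] − (E[X])² = 44.2685 − 17.578 = 26.6906.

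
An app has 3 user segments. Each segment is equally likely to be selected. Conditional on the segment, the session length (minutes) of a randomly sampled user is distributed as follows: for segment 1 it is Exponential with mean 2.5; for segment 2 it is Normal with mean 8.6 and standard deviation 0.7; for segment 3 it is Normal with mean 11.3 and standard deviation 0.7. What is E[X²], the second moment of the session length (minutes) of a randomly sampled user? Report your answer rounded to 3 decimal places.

For each component E[X²] = Var + (mean)², giving 1: 12.5; 2: 74.45; 3: 128.18.
Overall E[X²] = 0.333333·12.5 + 0.333333·74.45 + 0.333333·128.18 = 71.71.

71.710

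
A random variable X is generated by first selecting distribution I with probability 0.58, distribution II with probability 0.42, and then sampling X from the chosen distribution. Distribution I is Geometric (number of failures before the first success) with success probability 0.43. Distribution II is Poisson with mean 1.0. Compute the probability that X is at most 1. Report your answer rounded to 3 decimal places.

0.701

Conditional on each component, P(X ≤ 1): I: 0.6751; II: 0.735759.
By total probability, P(X ≤ 1) = 0.58·0.6751 + 0.42·0.735759 = 0.700577.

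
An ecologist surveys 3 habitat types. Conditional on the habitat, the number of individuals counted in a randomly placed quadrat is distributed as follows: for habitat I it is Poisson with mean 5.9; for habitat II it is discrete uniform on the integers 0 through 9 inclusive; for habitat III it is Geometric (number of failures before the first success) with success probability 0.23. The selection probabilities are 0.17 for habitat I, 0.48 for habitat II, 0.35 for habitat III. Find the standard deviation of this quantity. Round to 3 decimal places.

Per component, I: μ=5.9, E[X²]=40.71; II: μ=4.5, E[X²]=28.5; III: μ=3.34783, E[X²]=25.7637.
E[X] = 0.17·5.9 + 0.48·4.5 + 0.35·3.34783 = 4.33474.
E[X²] = 0.17·40.71 + 0.48·28.5 + 0.35·25.7637 = 29.618.
Var(X) = E[X²] − (E[X])² = 29.618 − 18.79 = 10.828.
SD(X) = √10.828 = 3.2906.

3.291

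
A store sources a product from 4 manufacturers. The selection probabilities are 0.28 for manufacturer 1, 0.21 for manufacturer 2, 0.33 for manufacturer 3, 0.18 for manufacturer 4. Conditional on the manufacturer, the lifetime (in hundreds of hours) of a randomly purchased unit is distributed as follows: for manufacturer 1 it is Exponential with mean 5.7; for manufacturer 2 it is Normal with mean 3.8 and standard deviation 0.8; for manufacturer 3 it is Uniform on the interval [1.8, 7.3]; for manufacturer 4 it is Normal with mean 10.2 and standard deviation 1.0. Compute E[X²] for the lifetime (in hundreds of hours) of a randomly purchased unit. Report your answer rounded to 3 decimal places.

47.932

For each component E[X²] = Var + (mean)², giving 1: 64.98; 2: 15.08; 3: 23.2233; 4: 105.04.
Overall E[X²] = 0.28·64.98 + 0.21·15.08 + 0.33·23.2233 + 0.18·105.04 = 47.9321.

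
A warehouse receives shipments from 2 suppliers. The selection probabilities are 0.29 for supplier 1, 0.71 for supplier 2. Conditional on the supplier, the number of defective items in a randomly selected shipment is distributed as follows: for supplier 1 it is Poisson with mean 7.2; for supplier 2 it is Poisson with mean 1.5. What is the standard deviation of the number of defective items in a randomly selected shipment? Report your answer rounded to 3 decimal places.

3.137

Per component, 1: μ=7.2, E[X²]=59.04; 2: μ=1.5, E[X²]=3.75.
E[X] = 0.29·7.2 + 0.71·1.5 = 3.153.
E[X²] = 0.29·59.04 + 0.71·3.75 = 19.7841.
Var(X) = E[X²] − (E[X])² = 19.7841 − 9.94141 = 9.84269.
SD(X) = √9.84269 = 3.13731.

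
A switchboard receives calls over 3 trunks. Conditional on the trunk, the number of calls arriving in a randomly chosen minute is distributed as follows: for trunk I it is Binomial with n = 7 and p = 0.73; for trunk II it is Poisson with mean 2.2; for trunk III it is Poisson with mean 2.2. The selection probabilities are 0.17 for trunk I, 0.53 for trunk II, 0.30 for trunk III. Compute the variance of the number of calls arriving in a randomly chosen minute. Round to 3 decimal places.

Per component, I: μ=5.11, E[X²]=27.4918; II: μ=2.2, E[X²]=7.04; III: μ=2.2, E[X²]=7.04.
E[X] = 0.17·5.11 + 0.53·2.2 + 0.3·2.2 = 2.6947.
E[X²] = 0.17·27.4918 + 0.53·7.04 + 0.3·7.04 = 10.5168.
Var(X) = E[X²] − (E[X])² = 10.5168 − 7.26141 = 3.2554.

3.255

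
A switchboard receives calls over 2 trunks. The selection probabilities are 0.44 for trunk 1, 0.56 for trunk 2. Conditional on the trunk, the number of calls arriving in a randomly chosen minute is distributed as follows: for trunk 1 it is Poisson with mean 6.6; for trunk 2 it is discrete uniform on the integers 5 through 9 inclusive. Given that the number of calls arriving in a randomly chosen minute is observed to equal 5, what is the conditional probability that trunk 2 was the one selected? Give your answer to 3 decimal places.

0.642

Likelihoods P(X=5 | ·): 1: 0.141969; 2: 0.2.
Posterior ∝ prior × likelihood. Numerator for 2: 0.56·0.2 = 0.112.
Normalizing constant: 0.44·0.141969 + 0.56·0.2 = 0.174467.
P(2 | observation) = 0.112 / 0.174467 = 0.641957.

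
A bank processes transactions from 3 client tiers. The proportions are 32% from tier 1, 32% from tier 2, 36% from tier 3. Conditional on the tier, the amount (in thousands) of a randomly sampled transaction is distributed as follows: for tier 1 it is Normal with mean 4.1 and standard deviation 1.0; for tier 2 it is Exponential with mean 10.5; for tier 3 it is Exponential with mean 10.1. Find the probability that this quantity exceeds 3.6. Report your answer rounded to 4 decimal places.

0.7004

Conditional on each tier, P(X > 3.6): 1: 0.691462; 2: 0.70974; 3: 0.700168.
By total probability, P(X > 3.6) = 0.32·0.691462 + 0.32·0.70974 + 0.36·0.700168 = 0.700445.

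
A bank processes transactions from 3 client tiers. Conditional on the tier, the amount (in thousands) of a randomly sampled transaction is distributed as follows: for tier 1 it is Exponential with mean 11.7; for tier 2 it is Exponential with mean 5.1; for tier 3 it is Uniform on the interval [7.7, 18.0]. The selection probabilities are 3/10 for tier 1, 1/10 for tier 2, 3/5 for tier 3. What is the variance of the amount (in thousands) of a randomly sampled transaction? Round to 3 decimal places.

Per component, 1: μ=11.7, E[X²]=273.78; 2: μ=5.1, E[X²]=52.02; 3: μ=12.85, E[X²]=173.963.
E[X] = 0.3·11.7 + 0.1·5.1 + 0.6·12.85 = 11.73.
E[X²] = 0.3·273.78 + 0.1·52.02 + 0.6·173.963 = 191.714.
Var(X) = E[X²] − (E[X])² = 191.714 − 137.593 = 54.1211.

54.121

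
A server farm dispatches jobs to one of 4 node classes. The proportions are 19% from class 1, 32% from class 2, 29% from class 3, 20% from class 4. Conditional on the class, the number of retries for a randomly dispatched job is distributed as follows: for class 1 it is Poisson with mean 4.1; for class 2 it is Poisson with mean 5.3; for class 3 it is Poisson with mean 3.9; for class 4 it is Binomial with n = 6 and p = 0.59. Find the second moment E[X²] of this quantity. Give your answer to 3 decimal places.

For each component E[X²] = Var + (mean)², giving 1: 20.91; 2: 33.39; 3: 19.11; 4: 13.983.
Overall E[X²] = 0.19·20.91 + 0.32·33.39 + 0.29·19.11 + 0.2·13.983 = 22.9962.

22.996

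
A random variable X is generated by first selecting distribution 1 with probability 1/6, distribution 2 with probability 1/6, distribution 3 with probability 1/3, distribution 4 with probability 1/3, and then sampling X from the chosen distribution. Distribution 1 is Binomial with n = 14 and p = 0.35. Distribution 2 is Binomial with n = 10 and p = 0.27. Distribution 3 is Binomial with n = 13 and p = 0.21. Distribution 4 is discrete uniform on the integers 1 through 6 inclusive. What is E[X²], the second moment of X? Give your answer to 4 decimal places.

14.3348

For each component E[X²] = Var + (mean)², giving 1: 27.195; 2: 9.261; 3: 9.6096; 4: 15.1667.
Overall E[X²] = 0.166667·27.195 + 0.166667·9.261 + 0.333333·9.6096 + 0.333333·15.1667 = 14.3348.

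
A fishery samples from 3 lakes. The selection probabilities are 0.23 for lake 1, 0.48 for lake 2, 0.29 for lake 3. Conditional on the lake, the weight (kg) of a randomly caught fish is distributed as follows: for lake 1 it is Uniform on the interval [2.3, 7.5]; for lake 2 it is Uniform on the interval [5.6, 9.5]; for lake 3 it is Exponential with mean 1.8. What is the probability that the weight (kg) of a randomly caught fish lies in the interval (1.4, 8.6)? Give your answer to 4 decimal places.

Conditional on each lake, P(1.4 < X < 8.6): 1: 1; 2: 0.769231; 3: 0.451011.
By total probability, P(1.4 < X < 8.6) = 0.23·1 + 0.48·0.769231 + 0.29·0.451011 = 0.730024.

0.7300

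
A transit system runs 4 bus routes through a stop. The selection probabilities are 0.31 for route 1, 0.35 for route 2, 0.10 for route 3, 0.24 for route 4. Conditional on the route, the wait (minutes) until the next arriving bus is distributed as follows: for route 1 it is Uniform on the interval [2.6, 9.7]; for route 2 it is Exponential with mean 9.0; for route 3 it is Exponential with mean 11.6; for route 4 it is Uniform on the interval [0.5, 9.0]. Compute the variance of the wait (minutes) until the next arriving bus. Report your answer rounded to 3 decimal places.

Per component, 1: μ=6.15, E[X²]=42.0233; 2: μ=9, E[X²]=162; 3: μ=11.6, E[X²]=269.12; 4: μ=4.75, E[X²]=28.5833.
E[X] = 0.31·6.15 + 0.35·9 + 0.1·11.6 + 0.24·4.75 = 7.3565.
E[X²] = 0.31·42.0233 + 0.35·162 + 0.1·269.12 + 0.24·28.5833 = 103.499.
Var(X) = E[X²] − (E[X])² = 103.499 − 54.1181 = 49.3811.

49.381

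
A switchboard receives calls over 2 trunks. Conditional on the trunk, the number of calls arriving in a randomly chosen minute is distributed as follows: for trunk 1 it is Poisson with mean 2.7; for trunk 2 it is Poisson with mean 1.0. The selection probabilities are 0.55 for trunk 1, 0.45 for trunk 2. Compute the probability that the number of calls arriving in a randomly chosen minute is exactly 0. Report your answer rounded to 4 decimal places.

Conditional on each trunk, P(X = 0): 1: 0.0672055; 2: 0.367879.
By total probability, P(X = 0) = 0.55·0.0672055 + 0.45·0.367879 = 0.202509.

0.2025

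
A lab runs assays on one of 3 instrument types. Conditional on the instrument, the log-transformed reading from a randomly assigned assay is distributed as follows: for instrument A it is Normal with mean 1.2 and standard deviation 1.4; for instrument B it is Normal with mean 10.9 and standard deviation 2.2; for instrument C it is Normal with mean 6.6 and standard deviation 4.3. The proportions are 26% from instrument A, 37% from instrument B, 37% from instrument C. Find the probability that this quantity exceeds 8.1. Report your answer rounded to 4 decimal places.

Conditional on each instrument, P(X > 8.1): A: 4.14165e-07; B: 0.898443; C: 0.363606.
By total probability, P(X > 8.1) = 0.26·4.14165e-07 + 0.37·0.898443 + 0.37·0.363606 = 0.466958.

0.4670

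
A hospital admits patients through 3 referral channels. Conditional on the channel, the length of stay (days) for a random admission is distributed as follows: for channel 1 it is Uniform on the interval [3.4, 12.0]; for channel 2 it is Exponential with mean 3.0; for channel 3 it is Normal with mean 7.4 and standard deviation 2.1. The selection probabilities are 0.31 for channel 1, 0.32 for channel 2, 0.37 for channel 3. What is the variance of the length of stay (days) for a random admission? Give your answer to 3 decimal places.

Per component, 1: μ=7.7, E[X²]=65.4533; 2: μ=3, E[X²]=18; 3: μ=7.4, E[X²]=59.17.
E[X] = 0.31·7.7 + 0.32·3 + 0.37·7.4 = 6.085.
E[X²] = 0.31·65.4533 + 0.32·18 + 0.37·59.17 = 47.9434.
Var(X) = E[X²] − (E[X])² = 47.9434 − 37.0272 = 10.9162.

10.916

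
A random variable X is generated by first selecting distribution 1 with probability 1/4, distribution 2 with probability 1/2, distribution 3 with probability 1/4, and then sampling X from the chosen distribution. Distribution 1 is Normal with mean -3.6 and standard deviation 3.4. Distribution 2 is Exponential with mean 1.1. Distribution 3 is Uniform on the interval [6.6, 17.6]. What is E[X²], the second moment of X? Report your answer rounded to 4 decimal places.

46.4633

For each component E[X²] = Var + (mean)², giving 1: 24.52; 2: 2.42; 3: 156.493.
Overall E[X²] = 0.25·24.52 + 0.5·2.42 + 0.25·156.493 = 46.4633.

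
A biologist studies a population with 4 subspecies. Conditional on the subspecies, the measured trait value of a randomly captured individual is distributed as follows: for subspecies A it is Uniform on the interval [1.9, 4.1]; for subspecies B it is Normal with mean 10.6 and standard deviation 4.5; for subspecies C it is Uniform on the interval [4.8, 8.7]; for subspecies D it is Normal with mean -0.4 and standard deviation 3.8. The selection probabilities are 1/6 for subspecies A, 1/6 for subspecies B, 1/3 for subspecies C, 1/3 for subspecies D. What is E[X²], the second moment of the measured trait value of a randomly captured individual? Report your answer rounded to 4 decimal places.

44.1456

For each component E[X²] = Var + (mean)², giving A: 9.40333; B: 132.61; C: 46.83; D: 14.6.
Overall E[X²] = 0.166667·9.40333 + 0.166667·132.61 + 0.333333·46.83 + 0.333333·14.6 = 44.1456.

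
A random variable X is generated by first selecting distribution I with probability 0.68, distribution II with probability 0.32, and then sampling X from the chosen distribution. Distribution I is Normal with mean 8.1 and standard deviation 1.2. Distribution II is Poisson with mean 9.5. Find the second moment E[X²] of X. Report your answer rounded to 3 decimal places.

77.514

For each component E[X²] = Var + (mean)², giving I: 67.05; II: 99.75.
Overall E[X²] = 0.68·67.05 + 0.32·99.75 = 77.514.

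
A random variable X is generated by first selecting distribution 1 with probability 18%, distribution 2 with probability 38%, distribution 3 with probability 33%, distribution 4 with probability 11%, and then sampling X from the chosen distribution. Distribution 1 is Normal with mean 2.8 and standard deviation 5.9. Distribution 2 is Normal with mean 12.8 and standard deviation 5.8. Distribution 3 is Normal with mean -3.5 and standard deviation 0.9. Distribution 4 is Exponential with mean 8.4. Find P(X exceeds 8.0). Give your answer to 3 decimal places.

0.379

Conditional on each component, P(X > 8.0): 1: 0.189063; 2: 0.796048; 3: 0; 4: 0.385821.
By total probability, P(X > 8.0) = 0.18·0.189063 + 0.38·0.796048 + 0.33·0 + 0.11·0.385821 = 0.37897.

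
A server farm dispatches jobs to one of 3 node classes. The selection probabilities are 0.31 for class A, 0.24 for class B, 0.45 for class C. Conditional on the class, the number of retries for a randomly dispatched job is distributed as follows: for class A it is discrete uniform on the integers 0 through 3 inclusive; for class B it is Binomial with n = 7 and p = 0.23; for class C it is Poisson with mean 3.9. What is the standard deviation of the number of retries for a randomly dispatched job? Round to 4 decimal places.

Per component, A: μ=1.5, E[X²]=3.5; B: μ=1.61, E[X²]=3.8318; C: μ=3.9, E[X²]=19.11.
E[X] = 0.31·1.5 + 0.24·1.61 + 0.45·3.9 = 2.6064.
E[X²] = 0.31·3.5 + 0.24·3.8318 + 0.45·19.11 = 10.6041.
Var(X) = E[X²] − (E[X])² = 10.6041 − 6.79332 = 3.81081.
SD(X) = √3.81081 = 1.95213.

1.9521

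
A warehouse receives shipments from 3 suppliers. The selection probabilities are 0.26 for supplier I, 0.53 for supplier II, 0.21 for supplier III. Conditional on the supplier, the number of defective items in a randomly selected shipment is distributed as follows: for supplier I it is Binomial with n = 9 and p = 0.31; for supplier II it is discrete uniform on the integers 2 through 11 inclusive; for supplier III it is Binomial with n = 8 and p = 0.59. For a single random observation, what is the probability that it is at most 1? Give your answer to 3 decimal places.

Conditional on each supplier, P(X ≤ 1): I: 0.178802; II: 0; III: 0.00999089.
By total probability, P(X ≤ 1) = 0.26·0.178802 + 0.53·0 + 0.21·0.00999089 = 0.0485866.

0.049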